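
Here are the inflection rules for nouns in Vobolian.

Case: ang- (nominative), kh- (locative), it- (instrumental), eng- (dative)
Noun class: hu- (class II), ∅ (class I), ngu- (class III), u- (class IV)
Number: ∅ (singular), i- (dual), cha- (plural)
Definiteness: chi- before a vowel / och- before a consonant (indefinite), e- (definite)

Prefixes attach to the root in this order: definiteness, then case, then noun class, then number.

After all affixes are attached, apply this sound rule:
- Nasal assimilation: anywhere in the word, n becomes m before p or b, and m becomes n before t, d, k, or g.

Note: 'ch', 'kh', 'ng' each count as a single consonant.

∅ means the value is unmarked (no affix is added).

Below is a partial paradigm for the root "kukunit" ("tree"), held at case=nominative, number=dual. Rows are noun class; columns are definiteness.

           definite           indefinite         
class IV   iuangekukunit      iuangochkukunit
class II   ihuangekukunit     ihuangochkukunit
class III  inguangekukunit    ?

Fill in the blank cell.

Attach definiteness indefinite och- (before consonant 'k') → ochkukunit.
Attach case nominative ang- → angochkukunit.
Attach noun class class III ngu- → nguangochkukunit.
Attach number dual i- → inguangochkukunit.
Nasal assimilation: no change.

inguangochkukunit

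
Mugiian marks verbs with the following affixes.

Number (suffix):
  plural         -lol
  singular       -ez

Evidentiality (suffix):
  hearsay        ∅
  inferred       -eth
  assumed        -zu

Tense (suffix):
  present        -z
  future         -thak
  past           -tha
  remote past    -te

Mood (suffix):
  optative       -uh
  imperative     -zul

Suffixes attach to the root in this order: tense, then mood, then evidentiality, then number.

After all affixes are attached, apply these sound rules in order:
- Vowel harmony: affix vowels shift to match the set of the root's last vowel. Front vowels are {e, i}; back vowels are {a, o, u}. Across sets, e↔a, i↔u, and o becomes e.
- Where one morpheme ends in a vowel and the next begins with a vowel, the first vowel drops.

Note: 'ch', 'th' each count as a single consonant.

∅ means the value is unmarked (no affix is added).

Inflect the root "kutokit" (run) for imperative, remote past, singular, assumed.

Attach tense remote past -te → kutokitte.
Attach mood imperative -zul → kutokittezul.
Attach evidentiality assumed -zu → kutokittezulzu.
Attach number singular -ez → kutokittezulzuez.
Apply vowel harmony: kutokittezulzuez → kutokittezilziez.
Apply vowel deletion: kutokittezilziez → kutokittezilzez.

kutokittezilzez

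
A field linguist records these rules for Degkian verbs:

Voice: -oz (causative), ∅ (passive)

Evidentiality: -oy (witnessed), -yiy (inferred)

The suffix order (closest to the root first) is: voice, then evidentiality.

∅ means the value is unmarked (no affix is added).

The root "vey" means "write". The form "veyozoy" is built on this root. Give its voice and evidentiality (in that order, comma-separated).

Segment: vey-oz-oy.
voice: -oz → causative.
evidentiality: -oy → witnessed.

causative, witnessed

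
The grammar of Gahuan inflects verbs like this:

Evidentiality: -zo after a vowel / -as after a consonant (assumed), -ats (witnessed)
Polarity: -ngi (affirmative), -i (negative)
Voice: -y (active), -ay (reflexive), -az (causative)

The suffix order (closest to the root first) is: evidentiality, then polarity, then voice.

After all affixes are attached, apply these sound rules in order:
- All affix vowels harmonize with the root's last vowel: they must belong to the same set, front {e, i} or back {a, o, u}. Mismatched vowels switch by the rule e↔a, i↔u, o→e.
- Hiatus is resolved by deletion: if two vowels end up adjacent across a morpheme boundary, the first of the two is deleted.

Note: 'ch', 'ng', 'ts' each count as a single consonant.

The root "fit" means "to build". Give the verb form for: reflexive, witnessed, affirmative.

Attach evidentiality witnessed -ats → fitats.
Attach polarity affirmative -ngi → fitatsngi.
Attach voice reflexive -ay → fitatsngiay.
Apply vowel harmony: fitatsngiay → fitetsngiey.
Apply vowel deletion: fitetsngiey → fitetsngey.

fitetsngey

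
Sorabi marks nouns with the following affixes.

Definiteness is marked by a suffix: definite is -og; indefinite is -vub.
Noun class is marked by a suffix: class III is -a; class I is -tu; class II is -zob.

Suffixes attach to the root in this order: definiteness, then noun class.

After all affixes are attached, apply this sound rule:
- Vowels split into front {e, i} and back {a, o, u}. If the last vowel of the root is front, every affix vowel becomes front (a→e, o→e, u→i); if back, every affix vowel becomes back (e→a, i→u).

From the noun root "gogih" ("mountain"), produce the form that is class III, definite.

Attach definiteness definite -og → gogihog.
Attach noun class class III -a → gogihoga.
Apply vowel harmony: gogihoga → gogihege.

gogihege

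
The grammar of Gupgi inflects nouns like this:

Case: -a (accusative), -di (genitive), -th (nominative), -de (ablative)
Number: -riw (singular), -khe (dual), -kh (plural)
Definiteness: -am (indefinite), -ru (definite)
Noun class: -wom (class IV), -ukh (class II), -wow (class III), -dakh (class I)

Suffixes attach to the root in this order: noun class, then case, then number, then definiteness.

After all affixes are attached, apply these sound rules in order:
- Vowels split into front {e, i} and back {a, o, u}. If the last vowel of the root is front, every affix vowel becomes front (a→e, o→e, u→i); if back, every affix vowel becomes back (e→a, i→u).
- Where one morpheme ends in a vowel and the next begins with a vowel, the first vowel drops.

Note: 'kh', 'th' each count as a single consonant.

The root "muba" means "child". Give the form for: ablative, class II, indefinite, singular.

Attach noun class class II -ukh → mubaukh.
Attach case ablative -de → mubaukhde.
Attach number singular -riw → mubaukhderiw.
Attach definiteness indefinite -am → mubaukhderiwam.
Apply vowel harmony: mubaukhderiwam → mubaukhdaruwam.
Apply vowel deletion: mubaukhdaruwam → mubukhdaruwam.

mubukhdaruwam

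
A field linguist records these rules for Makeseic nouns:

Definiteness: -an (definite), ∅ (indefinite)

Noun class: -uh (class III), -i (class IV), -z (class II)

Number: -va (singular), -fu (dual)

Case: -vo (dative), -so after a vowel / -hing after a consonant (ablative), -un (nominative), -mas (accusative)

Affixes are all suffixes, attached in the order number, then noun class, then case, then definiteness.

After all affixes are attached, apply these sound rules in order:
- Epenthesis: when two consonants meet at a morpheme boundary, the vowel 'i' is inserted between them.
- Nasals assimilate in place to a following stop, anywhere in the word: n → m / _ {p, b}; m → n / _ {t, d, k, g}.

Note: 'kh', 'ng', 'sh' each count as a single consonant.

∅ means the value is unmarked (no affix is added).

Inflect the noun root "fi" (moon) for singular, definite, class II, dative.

fivazivoan

Attach number singular -va → fiva.
Attach noun class class II -z → fivaz.
Attach case dative -vo → fivazvo.
Attach definiteness definite -an → fivazvoan.
Apply epenthesis: fivazvoan → fivazivoan.
Nasal assimilation: no change.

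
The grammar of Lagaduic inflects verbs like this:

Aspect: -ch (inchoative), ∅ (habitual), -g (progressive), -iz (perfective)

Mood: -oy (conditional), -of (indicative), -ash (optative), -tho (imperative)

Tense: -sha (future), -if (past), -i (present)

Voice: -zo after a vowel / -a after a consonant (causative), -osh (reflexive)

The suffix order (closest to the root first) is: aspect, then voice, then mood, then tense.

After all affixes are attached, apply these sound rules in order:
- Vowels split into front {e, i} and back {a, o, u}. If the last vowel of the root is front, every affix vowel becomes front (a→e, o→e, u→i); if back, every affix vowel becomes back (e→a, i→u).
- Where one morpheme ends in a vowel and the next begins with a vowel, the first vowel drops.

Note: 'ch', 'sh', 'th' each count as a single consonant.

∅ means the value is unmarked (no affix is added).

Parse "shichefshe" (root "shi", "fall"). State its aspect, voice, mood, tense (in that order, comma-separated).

Segment: shi-ch-a-of-sha.
aspect: -ch → inchoative.
voice: -zo/a → causative.
mood: -of → indicative.
tense: -sha → future.

inchoative, causative, indicative, future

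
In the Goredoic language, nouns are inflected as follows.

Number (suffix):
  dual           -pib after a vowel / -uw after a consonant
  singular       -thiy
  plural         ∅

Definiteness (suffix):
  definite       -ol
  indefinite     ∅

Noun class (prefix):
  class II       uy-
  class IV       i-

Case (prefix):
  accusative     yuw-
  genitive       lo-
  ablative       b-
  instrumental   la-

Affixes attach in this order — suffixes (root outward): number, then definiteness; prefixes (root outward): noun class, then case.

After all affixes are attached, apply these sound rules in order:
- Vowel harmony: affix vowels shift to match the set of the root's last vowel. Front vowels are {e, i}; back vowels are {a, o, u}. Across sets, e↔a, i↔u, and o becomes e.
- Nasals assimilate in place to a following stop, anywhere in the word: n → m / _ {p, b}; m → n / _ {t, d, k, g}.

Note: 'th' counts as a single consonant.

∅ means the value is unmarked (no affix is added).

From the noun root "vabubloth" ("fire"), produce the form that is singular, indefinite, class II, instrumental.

lauyvabubloththuy

Attach number singular -thiy → vabubloththiy.
Attach noun class class II uy- → uyvabubloththiy.
definiteness = indefinite: zero marking, form stays uyvabubloththiy.
Attach case instrumental la- → lauyvabubloththiy.
Apply vowel harmony: lauyvabubloththiy → lauyvabubloththuy.
Nasal assimilation: no change.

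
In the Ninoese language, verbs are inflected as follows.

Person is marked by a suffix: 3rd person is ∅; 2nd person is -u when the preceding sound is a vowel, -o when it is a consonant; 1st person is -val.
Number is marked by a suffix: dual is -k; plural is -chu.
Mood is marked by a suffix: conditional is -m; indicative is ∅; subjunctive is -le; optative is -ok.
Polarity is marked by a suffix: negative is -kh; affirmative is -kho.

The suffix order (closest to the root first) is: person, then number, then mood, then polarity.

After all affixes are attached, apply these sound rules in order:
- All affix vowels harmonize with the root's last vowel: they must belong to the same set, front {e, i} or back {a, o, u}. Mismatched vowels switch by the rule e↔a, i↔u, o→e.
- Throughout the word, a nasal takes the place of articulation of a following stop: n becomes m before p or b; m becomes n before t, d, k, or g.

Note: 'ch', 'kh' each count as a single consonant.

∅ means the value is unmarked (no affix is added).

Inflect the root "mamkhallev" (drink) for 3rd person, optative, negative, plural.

person = 3rd person: zero marking, form stays mamkhallev.
Attach number plural -chu → mamkhallevchu.
Attach mood optative -ok → mamkhallevchuok.
Attach polarity negative -kh → mamkhallevchuokkh.
Apply vowel harmony: mamkhallevchuokkh → mamkhallevchiekkh.
Nasal assimilation: no change.

mamkhallevchiekkh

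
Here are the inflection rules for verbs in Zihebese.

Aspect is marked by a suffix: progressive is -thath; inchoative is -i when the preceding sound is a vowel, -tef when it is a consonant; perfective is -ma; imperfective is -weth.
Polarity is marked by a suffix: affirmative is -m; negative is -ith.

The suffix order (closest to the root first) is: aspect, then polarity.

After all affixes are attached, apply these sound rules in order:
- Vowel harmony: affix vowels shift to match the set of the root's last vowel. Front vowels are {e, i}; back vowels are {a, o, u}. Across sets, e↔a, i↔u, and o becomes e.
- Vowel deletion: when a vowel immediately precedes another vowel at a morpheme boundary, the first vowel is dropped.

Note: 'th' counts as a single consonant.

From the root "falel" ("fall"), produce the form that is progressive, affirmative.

Attach aspect progressive -thath → falelthath.
Attach polarity affirmative -m → falelthathm.
Apply vowel harmony: falelthathm → falelthethm.
Vowel deletion: no change.

falelthethm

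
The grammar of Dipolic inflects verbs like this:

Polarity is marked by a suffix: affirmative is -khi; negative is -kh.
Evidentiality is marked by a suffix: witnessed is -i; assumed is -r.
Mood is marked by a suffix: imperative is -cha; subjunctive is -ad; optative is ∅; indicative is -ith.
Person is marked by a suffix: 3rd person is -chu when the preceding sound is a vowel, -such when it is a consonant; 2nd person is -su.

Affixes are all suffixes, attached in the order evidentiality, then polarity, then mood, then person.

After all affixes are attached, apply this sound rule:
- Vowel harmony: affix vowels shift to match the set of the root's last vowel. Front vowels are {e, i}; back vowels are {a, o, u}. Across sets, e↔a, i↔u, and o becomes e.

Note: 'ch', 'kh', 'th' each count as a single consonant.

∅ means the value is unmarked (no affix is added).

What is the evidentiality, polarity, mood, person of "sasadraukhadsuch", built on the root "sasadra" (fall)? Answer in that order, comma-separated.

witnessed, negative, subjunctive, 3rd person

Segment: sasadra-i-kh-ad-such.
evidentiality: -i → witnessed.
polarity: -kh → negative.
mood: -ad → subjunctive.
person: -chu/such → 3rd person.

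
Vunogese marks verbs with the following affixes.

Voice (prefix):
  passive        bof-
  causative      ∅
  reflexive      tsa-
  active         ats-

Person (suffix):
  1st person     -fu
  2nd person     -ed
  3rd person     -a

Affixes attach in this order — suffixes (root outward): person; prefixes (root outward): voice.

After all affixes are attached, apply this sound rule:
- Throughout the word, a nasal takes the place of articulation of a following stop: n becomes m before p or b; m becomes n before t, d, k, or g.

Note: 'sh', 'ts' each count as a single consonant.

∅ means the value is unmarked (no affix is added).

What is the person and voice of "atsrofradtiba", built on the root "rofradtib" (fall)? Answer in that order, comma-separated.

Segment: ats-rofradtib-a.
person: -a → 3rd person.
voice: ats- → active.

3rd person, active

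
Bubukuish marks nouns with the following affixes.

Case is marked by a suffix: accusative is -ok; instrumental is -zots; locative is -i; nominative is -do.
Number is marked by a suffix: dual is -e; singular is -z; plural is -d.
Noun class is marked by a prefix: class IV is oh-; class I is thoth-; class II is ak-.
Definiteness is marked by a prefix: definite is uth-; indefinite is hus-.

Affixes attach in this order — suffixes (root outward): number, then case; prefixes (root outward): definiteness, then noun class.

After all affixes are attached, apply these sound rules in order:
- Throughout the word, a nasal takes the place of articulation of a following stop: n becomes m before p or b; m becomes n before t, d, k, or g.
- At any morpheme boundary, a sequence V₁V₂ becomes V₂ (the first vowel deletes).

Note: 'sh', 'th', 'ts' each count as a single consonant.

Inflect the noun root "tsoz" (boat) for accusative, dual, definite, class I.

thothuthtsozok

Attach number dual -e → tsoze.
Attach definiteness definite uth- → uthtsoze.
Attach noun class class I thoth- → thothuthtsoze.
Attach case accusative -ok → thothuthtsozeok.
Nasal assimilation: no change.
Apply vowel deletion: thothuthtsozeok → thothuthtsozok.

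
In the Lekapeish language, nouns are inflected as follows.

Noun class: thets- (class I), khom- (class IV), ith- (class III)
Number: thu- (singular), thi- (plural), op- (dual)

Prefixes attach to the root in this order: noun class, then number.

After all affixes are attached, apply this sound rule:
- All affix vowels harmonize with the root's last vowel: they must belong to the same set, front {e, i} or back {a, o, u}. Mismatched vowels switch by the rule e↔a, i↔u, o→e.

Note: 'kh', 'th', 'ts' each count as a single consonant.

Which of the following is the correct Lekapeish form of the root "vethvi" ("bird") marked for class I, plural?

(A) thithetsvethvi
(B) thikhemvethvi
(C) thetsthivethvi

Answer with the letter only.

Attach noun class class I thets- → thetsvethvi.
Attach number plural thi- → thithetsvethvi.
Vowel harmony: no change.
So the correct form is thithetsvethvi, option (A).
(B) thikhemvethvi is wrong: it uses class IV instead of class I for noun class.
(C) thetsthivethvi is wrong: it has the affixes in the wrong order.

A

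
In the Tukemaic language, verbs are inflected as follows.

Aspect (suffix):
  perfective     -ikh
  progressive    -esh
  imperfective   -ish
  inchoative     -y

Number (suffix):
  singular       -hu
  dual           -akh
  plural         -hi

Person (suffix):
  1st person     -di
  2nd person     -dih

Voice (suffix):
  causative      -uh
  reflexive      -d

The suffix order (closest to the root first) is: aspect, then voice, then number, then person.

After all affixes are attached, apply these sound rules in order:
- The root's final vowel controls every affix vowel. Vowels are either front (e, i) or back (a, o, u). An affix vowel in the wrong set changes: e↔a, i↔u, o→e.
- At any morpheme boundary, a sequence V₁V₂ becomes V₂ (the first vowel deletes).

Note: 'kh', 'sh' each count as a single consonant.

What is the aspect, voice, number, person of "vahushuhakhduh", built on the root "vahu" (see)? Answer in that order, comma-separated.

Segment: vahu-ish-uh-akh-dih.
aspect: -ish → imperfective.
voice: -uh → causative.
number: -akh → dual.
person: -dih → 2nd person.

imperfective, causative, dual, 2nd person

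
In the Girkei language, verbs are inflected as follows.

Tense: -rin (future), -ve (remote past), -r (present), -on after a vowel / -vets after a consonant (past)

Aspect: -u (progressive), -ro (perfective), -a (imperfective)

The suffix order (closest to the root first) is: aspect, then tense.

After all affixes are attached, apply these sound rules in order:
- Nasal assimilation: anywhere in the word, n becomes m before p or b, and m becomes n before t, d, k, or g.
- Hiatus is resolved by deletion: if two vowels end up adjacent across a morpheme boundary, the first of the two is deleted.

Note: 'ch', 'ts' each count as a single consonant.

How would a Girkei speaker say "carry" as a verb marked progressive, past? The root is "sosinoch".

sosinochon

Attach aspect progressive -u → sosinochu.
Attach tense past -on (after vowel 'u') → sosinochuon.
Nasal assimilation: no change.
Apply vowel deletion: sosinochuon → sosinochon.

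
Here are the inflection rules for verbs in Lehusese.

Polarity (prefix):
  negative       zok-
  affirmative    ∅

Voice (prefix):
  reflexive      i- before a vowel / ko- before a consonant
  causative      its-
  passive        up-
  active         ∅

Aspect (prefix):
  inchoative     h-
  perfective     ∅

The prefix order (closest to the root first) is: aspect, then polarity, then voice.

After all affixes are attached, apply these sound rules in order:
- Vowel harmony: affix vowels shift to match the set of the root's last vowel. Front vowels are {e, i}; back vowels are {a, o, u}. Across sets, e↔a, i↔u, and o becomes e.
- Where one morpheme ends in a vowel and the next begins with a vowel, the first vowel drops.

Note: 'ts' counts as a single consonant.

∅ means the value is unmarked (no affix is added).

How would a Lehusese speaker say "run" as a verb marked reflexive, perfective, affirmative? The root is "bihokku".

kobihokku

aspect = perfective: zero marking, form stays bihokku.
polarity = affirmative: zero marking, form stays bihokku.
Attach voice reflexive ko- (before consonant 'b') → kobihokku.
Vowel harmony: no change.
Vowel deletion: no change.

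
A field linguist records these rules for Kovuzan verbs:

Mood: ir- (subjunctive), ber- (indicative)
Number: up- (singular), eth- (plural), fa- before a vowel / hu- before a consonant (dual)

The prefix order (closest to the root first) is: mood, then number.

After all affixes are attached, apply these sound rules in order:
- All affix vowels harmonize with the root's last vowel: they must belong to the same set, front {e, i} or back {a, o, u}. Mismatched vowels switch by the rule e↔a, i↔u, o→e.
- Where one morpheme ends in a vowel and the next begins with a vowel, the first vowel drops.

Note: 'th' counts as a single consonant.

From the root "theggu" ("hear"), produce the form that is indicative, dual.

Attach mood indicative ber- → bertheggu.
Attach number dual hu- (before consonant 'b') → hubertheggu.
Apply vowel harmony: hubertheggu → hubartheggu.
Vowel deletion: no change.

hubartheggu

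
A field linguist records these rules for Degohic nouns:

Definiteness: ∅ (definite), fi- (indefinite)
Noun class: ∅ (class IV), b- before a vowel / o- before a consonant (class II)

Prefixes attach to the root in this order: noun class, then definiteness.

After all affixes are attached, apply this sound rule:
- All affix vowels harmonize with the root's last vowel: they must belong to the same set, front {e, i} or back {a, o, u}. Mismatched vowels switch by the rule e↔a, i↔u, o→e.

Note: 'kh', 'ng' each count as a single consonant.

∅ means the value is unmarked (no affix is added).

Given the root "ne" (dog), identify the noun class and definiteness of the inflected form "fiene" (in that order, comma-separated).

class II, indefinite

Segment: fi-o-ne.
noun class: b/o- → class II.
definiteness: fi- → indefinite.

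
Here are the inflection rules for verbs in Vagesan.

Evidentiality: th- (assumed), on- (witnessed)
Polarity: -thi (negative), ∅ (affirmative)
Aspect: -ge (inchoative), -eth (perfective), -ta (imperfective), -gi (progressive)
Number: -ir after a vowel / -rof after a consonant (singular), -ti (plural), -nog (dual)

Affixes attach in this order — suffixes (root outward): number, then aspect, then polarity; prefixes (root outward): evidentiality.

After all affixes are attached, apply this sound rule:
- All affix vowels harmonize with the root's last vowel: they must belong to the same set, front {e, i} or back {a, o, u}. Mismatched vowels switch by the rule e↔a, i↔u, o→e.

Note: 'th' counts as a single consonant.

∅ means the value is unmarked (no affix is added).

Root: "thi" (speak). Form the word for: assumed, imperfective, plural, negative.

ththititethi

Attach evidentiality assumed th- → ththi.
Attach number plural -ti → ththiti.
Attach aspect imperfective -ta → ththitita.
Attach polarity negative -thi → ththititathi.
Apply vowel harmony: ththititathi → ththititethi.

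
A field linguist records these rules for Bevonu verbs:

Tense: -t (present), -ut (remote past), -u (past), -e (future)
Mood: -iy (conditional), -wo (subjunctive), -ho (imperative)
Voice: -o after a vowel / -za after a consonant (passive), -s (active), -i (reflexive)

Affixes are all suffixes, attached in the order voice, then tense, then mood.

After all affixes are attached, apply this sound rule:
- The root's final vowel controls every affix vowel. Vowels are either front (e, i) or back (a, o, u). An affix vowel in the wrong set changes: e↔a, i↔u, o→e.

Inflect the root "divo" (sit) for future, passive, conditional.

Attach voice passive -o (after vowel 'o') → divoo.
Attach tense future -e → divooe.
Attach mood conditional -iy → divooeiy.
Apply vowel harmony: divooeiy → divooauy.

divooauy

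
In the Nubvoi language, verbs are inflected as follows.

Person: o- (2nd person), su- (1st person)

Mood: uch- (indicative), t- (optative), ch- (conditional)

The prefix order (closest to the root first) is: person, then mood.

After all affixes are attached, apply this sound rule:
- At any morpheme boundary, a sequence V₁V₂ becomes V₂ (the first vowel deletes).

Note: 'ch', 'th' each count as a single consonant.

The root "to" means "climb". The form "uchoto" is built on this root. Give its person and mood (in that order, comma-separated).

Segment: uch-o-to.
person: o- → 2nd person.
mood: uch- → indicative.

2nd person, indicative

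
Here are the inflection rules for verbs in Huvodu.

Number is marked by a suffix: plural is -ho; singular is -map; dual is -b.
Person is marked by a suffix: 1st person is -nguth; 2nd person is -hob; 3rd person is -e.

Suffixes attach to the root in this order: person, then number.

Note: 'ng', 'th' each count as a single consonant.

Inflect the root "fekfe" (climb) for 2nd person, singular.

Attach person 2nd person -hob → fekfehob.
Attach number singular -map → fekfehobmap.

fekfehobmap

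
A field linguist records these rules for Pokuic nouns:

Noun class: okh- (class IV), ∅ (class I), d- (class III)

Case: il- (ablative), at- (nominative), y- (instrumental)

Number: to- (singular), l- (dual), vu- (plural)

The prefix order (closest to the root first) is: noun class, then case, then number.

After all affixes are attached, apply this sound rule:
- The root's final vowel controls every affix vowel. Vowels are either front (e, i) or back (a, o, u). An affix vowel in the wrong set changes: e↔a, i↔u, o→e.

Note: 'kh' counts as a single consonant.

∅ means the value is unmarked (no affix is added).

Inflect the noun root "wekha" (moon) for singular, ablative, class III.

touldwekha

Attach noun class class III d- → dwekha.
Attach case ablative il- → ildwekha.
Attach number singular to- → toildwekha.
Apply vowel harmony: toildwekha → touldwekha.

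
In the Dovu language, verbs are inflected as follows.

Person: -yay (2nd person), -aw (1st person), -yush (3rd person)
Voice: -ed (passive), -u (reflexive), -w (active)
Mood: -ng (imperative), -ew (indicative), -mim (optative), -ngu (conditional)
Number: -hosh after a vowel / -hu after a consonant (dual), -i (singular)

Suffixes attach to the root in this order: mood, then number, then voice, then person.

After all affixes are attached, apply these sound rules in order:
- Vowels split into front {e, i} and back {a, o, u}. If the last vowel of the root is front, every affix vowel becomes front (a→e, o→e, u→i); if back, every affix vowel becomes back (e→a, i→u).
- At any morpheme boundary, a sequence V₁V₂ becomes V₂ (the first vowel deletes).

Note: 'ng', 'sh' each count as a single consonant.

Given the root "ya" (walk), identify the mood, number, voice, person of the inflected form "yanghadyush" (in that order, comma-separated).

imperative, dual, passive, 3rd person

Segment: ya-ng-hu-ed-yush.
mood: -ng → imperative.
number: -hosh/hu → dual.
voice: -ed → passive.
person: -yush → 3rd person.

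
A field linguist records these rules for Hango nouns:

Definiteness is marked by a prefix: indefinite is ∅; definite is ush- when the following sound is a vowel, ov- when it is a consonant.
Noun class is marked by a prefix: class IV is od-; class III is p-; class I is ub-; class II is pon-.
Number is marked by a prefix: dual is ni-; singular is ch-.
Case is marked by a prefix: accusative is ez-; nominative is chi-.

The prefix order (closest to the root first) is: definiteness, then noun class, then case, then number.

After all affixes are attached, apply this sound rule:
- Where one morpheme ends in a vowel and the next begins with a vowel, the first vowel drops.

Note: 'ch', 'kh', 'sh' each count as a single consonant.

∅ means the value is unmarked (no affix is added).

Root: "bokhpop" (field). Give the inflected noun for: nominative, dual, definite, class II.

nichiponovbokhpop

Attach definiteness definite ov- (before consonant 'b') → ovbokhpop.
Attach noun class class II pon- → ponovbokhpop.
Attach case nominative chi- → chiponovbokhpop.
Attach number dual ni- → nichiponovbokhpop.
Vowel deletion: no change.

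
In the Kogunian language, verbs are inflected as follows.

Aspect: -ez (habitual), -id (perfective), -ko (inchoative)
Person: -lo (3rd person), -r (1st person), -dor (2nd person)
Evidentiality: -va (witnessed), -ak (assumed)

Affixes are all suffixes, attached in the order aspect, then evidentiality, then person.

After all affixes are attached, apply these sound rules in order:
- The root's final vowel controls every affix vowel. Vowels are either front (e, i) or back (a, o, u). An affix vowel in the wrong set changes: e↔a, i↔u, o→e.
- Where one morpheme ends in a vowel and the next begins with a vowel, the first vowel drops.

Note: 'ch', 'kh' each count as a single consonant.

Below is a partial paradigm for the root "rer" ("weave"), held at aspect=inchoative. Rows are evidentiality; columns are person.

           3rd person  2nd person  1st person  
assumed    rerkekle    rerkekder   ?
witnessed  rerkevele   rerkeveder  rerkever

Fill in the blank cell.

Attach aspect inchoative -ko → rerko.
Attach evidentiality assumed -ak → rerkoak.
Attach person 1st person -r → rerkoakr.
Apply vowel harmony: rerkoakr → rerkeekr.
Apply vowel deletion: rerkeekr → rerkekr.

rerkekr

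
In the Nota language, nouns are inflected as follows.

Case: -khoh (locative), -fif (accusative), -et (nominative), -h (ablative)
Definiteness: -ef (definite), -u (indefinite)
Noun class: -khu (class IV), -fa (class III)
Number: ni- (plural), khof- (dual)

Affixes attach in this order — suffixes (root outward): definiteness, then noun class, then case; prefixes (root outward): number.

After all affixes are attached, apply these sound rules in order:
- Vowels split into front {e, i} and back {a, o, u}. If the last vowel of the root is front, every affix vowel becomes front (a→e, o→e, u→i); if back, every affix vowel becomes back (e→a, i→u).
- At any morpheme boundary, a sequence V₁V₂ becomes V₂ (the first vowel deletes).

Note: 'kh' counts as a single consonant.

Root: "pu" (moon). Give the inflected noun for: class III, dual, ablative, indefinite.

Attach definiteness indefinite -u → puu.
Attach noun class class III -fa → puufa.
Attach case ablative -h → puufah.
Attach number dual khof- → khofpuufah.
Vowel harmony: no change.
Apply vowel deletion: khofpuufah → khofpufah.

khofpufah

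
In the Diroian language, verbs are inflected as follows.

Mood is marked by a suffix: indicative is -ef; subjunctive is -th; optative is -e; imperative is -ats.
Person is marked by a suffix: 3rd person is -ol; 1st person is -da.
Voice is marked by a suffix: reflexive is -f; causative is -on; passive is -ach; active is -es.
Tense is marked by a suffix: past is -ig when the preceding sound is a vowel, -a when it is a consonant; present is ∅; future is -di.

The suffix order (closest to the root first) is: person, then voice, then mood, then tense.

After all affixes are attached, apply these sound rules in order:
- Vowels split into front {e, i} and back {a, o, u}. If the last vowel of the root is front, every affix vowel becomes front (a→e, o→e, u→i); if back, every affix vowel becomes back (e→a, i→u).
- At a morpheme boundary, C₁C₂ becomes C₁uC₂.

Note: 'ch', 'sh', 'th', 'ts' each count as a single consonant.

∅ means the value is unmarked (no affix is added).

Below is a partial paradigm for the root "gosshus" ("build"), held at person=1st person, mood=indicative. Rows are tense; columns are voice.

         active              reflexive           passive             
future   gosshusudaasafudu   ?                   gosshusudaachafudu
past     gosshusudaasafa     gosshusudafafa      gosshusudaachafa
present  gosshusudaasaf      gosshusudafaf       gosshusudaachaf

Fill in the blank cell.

gosshusudafafudu

Attach person 1st person -da → gosshusda.
Attach voice reflexive -f → gosshusdaf.
Attach mood indicative -ef → gosshusdafef.
Attach tense future -di → gosshusdafefdi.
Apply vowel harmony: gosshusdafefdi → gosshusdafafdu.
Apply epenthesis: gosshusdafafdu → gosshusudafafudu.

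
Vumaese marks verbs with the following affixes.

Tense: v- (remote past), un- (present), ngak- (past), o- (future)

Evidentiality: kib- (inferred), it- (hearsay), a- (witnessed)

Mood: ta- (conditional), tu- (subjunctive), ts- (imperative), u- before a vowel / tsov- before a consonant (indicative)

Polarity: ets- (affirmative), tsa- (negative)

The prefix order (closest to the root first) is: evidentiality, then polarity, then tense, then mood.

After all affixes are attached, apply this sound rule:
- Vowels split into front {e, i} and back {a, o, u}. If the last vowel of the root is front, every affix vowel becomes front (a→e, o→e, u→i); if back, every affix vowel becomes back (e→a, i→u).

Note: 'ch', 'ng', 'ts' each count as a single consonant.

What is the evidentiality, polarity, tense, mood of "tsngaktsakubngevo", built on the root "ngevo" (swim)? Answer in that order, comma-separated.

inferred, negative, past, imperative

Segment: ts-ngak-tsa-kib-ngevo.
evidentiality: kib- → inferred.
polarity: tsa- → negative.
tense: ngak- → past.
mood: ts- → imperative.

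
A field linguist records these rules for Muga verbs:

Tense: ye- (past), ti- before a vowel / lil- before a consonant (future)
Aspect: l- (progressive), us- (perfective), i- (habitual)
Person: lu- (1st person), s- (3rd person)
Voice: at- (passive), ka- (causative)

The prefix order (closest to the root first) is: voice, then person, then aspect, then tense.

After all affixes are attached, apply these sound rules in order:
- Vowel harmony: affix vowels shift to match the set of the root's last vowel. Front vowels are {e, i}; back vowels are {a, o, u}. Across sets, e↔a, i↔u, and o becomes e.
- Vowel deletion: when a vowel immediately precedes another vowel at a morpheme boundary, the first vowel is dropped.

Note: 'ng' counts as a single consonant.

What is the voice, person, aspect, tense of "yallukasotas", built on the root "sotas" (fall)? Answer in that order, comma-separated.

Segment: ye-l-lu-ka-sotas.
voice: ka- → causative.
person: lu- → 1st person.
aspect: l- → progressive.
tense: ye- → past.

causative, 1st person, progressive, past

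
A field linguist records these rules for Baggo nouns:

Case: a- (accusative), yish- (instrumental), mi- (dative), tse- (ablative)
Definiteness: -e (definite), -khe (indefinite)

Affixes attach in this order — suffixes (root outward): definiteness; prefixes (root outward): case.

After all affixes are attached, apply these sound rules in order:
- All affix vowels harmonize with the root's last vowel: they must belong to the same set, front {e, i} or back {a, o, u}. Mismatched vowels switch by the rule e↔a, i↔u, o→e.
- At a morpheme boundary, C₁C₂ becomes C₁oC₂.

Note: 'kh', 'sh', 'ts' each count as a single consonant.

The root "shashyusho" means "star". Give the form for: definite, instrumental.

yushoshashyushoa

Attach definiteness definite -e → shashyushoe.
Attach case instrumental yish- → yishshashyushoe.
Apply vowel harmony: yishshashyushoe → yushshashyushoa.
Apply epenthesis: yushshashyushoa → yushoshashyushoa.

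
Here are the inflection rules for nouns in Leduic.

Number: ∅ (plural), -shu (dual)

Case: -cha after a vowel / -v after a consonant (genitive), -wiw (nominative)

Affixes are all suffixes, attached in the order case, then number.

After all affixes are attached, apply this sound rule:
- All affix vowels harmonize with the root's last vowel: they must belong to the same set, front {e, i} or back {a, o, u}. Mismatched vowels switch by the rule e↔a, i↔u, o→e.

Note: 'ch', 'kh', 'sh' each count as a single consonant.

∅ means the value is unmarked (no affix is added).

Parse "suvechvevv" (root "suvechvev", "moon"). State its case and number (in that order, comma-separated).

genitive, plural

Segment: suvechvev-v.
case: -cha/v → genitive.
number: ∅ → plural.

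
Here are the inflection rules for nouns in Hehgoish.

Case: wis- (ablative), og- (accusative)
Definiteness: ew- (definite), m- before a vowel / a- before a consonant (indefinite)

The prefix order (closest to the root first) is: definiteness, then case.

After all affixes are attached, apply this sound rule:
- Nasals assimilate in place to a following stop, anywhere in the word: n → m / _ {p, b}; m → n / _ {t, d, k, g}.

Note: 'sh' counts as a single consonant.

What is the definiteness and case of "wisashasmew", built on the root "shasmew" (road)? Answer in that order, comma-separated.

Segment: wis-a-shasmew.
definiteness: m/a- → indefinite.
case: wis- → ablative.

indefinite, ablative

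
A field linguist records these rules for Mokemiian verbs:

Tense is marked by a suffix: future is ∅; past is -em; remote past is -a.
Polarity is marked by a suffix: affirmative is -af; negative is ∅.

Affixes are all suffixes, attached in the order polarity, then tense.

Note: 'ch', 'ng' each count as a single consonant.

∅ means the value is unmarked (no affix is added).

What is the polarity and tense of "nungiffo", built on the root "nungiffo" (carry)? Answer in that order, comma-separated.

Segment: nungiffo.
polarity: ∅ → negative.
tense: ∅ → future.

negative, future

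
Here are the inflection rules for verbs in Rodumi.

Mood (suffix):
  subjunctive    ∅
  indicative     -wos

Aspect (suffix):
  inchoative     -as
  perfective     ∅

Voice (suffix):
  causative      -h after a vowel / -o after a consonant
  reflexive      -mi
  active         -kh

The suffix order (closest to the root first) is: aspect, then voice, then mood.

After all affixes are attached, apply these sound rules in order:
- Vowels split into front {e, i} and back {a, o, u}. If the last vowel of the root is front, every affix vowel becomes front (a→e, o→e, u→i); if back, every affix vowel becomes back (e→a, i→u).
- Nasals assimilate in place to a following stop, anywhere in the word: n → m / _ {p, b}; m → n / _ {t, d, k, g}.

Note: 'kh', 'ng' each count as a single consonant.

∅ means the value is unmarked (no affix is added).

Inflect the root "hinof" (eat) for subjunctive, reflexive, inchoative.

hinofasmu

Attach aspect inchoative -as → hinofas.
Attach voice reflexive -mi → hinofasmi.
mood = subjunctive: zero marking, form stays hinofasmi.
Apply vowel harmony: hinofasmi → hinofasmu.
Nasal assimilation: no change.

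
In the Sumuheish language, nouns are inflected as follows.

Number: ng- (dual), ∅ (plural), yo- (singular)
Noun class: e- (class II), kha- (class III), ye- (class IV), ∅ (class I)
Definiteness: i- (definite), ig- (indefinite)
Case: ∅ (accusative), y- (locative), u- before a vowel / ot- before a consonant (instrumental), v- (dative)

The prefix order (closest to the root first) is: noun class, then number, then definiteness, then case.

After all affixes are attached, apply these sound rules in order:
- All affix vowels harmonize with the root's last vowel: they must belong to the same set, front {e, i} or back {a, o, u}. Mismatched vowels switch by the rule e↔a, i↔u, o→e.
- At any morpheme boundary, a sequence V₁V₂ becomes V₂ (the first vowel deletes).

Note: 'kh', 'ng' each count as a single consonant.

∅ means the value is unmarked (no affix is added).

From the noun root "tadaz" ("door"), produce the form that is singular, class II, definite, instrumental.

uyatadaz

Attach noun class class II e- → etadaz.
Attach number singular yo- → yoetadaz.
Attach definiteness definite i- → iyoetadaz.
Attach case instrumental u- (before vowel 'i') → uiyoetadaz.
Apply vowel harmony: uiyoetadaz → uuyoatadaz.
Apply vowel deletion: uuyoatadaz → uyatadaz.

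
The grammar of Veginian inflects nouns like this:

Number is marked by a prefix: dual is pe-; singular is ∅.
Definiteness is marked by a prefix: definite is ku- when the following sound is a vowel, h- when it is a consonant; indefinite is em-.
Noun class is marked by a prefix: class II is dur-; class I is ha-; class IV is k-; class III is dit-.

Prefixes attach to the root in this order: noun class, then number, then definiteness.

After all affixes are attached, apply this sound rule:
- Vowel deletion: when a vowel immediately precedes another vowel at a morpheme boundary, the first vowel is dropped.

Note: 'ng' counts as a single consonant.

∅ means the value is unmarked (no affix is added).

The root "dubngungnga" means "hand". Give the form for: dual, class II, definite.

Attach noun class class II dur- → durdubngungnga.
Attach number dual pe- → pedurdubngungnga.
Attach definiteness definite h- (before consonant 'p') → hpedurdubngungnga.
Vowel deletion: no change.

hpedurdubngungnga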